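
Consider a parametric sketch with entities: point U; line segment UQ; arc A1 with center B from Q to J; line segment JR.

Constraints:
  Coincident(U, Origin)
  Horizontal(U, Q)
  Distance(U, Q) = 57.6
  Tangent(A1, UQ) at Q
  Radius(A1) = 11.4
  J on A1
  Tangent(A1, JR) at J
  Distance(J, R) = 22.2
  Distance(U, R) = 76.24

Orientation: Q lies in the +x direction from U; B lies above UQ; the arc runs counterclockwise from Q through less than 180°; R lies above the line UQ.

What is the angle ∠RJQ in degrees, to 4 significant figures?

134.0°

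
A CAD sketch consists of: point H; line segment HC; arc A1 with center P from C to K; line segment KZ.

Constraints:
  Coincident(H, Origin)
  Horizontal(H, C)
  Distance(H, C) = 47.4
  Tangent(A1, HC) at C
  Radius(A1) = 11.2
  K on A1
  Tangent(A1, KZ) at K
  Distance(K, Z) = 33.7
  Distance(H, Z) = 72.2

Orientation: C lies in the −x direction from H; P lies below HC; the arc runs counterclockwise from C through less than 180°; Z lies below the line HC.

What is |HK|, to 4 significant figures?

59.80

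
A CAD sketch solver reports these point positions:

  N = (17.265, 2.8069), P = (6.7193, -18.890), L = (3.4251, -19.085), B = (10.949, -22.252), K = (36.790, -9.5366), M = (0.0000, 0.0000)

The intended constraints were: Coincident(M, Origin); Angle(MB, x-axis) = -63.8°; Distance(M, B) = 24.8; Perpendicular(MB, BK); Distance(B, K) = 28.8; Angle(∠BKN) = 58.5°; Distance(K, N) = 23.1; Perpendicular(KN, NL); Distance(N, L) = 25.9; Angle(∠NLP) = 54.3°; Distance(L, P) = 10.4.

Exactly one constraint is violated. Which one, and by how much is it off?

Distance(L, P) = 10.4 — off by 7.10.

M = (0.00, 0.00) ✓; MB at -63.80° ✓; |MB| = 24.80 ✓; ∠(MB, BK) = 90.00° ✓; |BK| = 28.80 ✓; ∠BKN = 58.50° ✓; |KN| = 23.10 ✓; ∠(KN, NL) = 90.00° ✓; |NL| = 25.90 ✓; ∠NLP = 54.31° ✓; |LP| = 3.300 ✗.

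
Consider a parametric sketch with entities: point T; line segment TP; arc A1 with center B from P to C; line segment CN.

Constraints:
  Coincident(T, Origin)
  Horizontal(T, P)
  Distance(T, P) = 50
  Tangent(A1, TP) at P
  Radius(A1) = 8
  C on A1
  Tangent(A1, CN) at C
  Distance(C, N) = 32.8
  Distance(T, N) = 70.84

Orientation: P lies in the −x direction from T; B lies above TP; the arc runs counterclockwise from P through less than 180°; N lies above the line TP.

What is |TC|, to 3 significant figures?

44.4

Checks: T = (0.00, 0.00) ✓; |BC| = 8.000 ✓; ∠(BC, CN) = 90.00° ✓; |CN| = 32.80 ✓; |TN| = 70.84 ✓.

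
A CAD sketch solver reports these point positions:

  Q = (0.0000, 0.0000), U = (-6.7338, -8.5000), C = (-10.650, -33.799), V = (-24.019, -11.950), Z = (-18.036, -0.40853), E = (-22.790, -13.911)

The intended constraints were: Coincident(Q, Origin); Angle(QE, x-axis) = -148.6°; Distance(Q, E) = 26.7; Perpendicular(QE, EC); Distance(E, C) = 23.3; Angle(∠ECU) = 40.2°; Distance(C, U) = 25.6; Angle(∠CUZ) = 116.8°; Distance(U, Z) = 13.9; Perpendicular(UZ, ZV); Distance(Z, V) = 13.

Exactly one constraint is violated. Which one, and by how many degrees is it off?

Perpendicular(UZ, ZV) — off by 8.20°.

Q = (0.00, 0.00) ✓; QE at -148.6° ✓; |QE| = 26.70 ✓; ∠(QE, EC) = 90.00° ✓; |EC| = 23.30 ✓; ∠ECU = 40.20° ✓; |CU| = 25.60 ✓; ∠CUZ = 116.8° ✓; |UZ| = 13.90 ✓; ∠(UZ, ZV) = 98.20° ✗; |ZV| = 13.00 ✓.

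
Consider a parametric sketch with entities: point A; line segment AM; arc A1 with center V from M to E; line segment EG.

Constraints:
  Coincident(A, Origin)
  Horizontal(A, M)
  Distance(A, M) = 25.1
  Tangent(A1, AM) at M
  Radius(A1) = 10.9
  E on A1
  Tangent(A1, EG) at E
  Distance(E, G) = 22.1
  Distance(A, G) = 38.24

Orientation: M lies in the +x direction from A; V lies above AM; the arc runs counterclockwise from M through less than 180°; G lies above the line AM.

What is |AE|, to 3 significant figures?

37.7

Checks: |VE| = 10.90 ✓; ∠(VE, EG) = 90.00° ✓; |EG| = 22.10 ✓; |AG| = 38.24 ✓.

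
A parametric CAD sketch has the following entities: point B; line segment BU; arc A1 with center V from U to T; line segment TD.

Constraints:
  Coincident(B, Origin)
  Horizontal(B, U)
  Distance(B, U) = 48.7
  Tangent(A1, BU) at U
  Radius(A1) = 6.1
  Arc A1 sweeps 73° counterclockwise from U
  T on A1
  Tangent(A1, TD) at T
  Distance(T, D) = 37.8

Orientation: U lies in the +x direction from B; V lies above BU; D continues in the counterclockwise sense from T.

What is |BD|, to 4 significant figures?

77.06

On A1, U sits at bearing -90° from V; a 73° counterclockwise sweep puts T at bearing -17°, so T = V + 6.1·(cos -17°, sin -17°) = (54.53, 4.317). A1 meets TD tangentially, so VT is at right angles to TD, so TD runs along (−sin -17°, cos -17°); with |TD| = 37.8, D = (65.59, 40.46). Then |BD| = |D − B| = 77.06.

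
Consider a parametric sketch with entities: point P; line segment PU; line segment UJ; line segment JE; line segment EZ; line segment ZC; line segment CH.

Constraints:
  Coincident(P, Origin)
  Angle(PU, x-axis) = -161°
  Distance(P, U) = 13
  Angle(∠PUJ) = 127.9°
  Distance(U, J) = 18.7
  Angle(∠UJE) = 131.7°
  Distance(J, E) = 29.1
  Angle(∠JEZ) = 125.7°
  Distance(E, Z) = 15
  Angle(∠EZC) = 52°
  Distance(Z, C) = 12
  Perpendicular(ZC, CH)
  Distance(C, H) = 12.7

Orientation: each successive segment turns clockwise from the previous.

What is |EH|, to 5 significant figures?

2.9017

P is at the origin; PU runs at -161.0° with length 13.0, so U = (-12.292, -4.2324). ∠PUJ = 127.9° gives UJ at 146.90° from the x-axis; with |UJ| = 18.7, J = (-27.957, 5.9797). ∠UJE = 131.7° gives JE at 98.600° from the x-axis; with |JE| = 29.1, E = (-32.309, 34.753). ∠JEZ = 125.7° gives EZ at 44.300° from the x-axis; with |EZ| = 15.0, Z = (-21.573, 45.229). ∠EZC = 52.0° gives ZC at -83.700° from the x-axis; with |ZC| = 12.0, C = (-20.256, 33.301). ZC is perpendicular to CH, so CH runs at -173.70°; with |CH| = 12.7, H = (-32.880, 31.908). Then |EH| = |H − E| = 2.9017.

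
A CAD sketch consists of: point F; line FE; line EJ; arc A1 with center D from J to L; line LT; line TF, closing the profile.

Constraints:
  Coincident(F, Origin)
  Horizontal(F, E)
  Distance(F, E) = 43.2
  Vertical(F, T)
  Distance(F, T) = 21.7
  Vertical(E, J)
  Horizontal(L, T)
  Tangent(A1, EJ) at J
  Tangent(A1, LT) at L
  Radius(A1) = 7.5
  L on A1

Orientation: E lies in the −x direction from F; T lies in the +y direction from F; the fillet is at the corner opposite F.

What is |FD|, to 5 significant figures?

38.420

F is at the origin; F and E share the same y with |FE| = 43.2 and E on the −x side, so E = (-43.200, 0.0000). F and T share the same x with |FT| = 21.7 and T on the +y side, so T = (0.0000, 21.700). The virtual corner opposite F is at (-43.200, 21.700). Tangency of A1 to EJ means the radius DJ is perpendicular to EJ and A1 meets LT tangentially, so DL is at right angles to LT, with radius 7.5, so the center D sits 7.5 in from both sides at D = (-35.700, 14.200). Then |FD| = |D − F| = 38.420.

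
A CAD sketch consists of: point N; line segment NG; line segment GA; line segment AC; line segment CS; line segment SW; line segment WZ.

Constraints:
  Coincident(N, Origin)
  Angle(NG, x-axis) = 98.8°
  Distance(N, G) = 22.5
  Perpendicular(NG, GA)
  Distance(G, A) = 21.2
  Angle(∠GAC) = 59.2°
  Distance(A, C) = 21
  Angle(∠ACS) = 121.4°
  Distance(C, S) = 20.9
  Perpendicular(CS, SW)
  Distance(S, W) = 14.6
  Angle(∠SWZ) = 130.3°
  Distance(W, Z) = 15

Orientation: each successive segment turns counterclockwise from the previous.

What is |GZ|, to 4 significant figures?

6.207

N is at the origin; NG runs at 98.8° with length 22.5, so G = (-3.442, 22.24). NG is perpendicular to GA, so GA runs at -171.2°; with |GA| = 21.2, A = (-24.39, 18.99). ∠GAC = 59.2° gives AC at -50.40° from the x-axis; with |AC| = 21.0, C = (-11.01, 2.811). ∠ACS = 121.4° gives CS at 8.200° from the x-axis; with |CS| = 20.9, S = (9.680, 5.792). The perpendicularity gives SW at right angles to CS, so SW runs at 98.20°; with |SW| = 14.6, W = (7.597, 20.24). ∠SWZ = 130.3° gives WZ at 147.9° from the x-axis; with |WZ| = 15.0, Z = (-5.110, 28.21). Then |GZ| = |Z − G| = 6.207.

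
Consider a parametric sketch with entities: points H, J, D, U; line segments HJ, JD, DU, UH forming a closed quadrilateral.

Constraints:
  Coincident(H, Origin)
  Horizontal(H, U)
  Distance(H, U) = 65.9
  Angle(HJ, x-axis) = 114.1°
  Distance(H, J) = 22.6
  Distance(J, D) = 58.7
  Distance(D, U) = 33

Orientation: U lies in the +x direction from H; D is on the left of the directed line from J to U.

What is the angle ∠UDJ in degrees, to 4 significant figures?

113.3°

Checks: |HU| = 65.90 ✓; |HJ| = 22.60 ✓; |JD| = 58.70 ✓; |DU| = 33.00 ✓.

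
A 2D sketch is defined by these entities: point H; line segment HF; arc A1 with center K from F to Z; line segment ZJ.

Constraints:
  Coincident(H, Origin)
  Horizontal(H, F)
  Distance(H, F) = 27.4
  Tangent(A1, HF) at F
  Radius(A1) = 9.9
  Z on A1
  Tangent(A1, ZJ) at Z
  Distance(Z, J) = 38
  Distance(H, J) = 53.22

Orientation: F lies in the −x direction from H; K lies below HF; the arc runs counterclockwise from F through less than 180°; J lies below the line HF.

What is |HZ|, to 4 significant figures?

39.02

H is at the origin; H and F share the same y with |HF| = 27.4 and F on the −x side, so F = (-27.40, 0.000). Since A1 is tangent to HF there, KF ⟂ HF, so K = F + (0, -9.9) = (-27.40, -9.900). Since KZ ⟂ ZJ (tangency), |KJ| = √(9.9² + 38.0²) = 39.27 regardless of where Z sits on A1. So J lies on both circle(H, 53.22) and circle(K, 39.27); the below-HF intersection is J = (-21.43, -48.71). Z is the foot of the tangent from J: Z = (-36.49, -13.82).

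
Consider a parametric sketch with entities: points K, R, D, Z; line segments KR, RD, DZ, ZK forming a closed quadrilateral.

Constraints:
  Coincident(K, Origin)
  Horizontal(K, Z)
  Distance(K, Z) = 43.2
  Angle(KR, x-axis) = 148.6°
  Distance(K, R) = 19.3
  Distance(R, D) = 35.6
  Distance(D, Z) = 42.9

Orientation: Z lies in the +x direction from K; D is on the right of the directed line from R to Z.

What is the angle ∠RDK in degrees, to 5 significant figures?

22.473°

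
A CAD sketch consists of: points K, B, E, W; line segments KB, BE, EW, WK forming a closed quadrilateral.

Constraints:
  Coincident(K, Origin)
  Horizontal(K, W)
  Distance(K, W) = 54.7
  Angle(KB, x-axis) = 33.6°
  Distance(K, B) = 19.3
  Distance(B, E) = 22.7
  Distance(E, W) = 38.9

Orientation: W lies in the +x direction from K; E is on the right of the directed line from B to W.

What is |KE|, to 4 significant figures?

21.35

Checks: |BE| = 22.70 ✓; |EW| = 38.90 ✓.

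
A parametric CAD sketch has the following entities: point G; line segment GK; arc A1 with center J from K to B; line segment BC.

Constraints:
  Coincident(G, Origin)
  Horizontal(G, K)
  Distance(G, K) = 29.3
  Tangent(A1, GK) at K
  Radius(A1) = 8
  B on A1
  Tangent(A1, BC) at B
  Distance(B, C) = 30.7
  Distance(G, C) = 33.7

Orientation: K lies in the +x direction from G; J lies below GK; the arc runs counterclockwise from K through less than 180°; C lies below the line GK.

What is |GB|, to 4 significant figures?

22.53

Checks: G = (0.00, 0.00) ✓; |JB| = 8.000 ✓; ∠(JB, BC) = 90.00° ✓; |BC| = 30.70 ✓; |GC| = 33.70 ✓.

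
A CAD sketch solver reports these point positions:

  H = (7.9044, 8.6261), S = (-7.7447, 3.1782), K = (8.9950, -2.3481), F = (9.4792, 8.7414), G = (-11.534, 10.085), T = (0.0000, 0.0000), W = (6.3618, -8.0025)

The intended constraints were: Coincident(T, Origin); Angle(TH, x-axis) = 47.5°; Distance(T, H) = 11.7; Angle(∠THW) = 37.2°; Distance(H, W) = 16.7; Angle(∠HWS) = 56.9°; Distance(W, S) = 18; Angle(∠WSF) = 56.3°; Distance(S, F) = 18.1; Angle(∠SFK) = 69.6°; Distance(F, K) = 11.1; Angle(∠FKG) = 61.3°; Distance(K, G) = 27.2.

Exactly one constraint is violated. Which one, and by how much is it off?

Distance(K, G) = 27.2 — off by 3.20.

T = (0.00, 0.00) ✓; TH at 47.50° ✓; |TH| = 11.70 ✓; ∠THW = 37.20° ✓; |HW| = 16.70 ✓; ∠HWS = 56.90° ✓; |WS| = 18.00 ✓; ∠WSF = 56.30° ✓; |SF| = 18.10 ✓; ∠SFK = 69.60° ✓; |FK| = 11.10 ✓; ∠FKG = 61.30° ✓; |KG| = 24.00 ✗.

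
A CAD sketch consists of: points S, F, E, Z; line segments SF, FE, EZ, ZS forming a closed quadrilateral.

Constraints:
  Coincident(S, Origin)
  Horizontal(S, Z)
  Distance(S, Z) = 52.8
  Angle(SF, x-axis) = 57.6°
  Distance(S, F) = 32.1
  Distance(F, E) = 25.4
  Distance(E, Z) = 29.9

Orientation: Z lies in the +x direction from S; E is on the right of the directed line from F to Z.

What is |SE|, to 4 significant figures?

23.12

S is at the origin; S and Z share the same y with |SZ| = 52.8 and Z in +x, so Z = (52.8, 0). SF runs at 57.6° with |SF| = 32.1, so F = (17.20, 27.10). E is determined by |FE| = 25.4 and |EZ| = 29.9 together: it lies at the intersection of circle(F, 25.4) and circle(Z, 29.9). With |FZ| = 44.74, the foot of the radical line on FZ is 19.59 from F and the perpendicular offset is √(25.4² − 19.59²) = 16.17. Taking the right-of-FZ solution: E = (22.99, 2.373).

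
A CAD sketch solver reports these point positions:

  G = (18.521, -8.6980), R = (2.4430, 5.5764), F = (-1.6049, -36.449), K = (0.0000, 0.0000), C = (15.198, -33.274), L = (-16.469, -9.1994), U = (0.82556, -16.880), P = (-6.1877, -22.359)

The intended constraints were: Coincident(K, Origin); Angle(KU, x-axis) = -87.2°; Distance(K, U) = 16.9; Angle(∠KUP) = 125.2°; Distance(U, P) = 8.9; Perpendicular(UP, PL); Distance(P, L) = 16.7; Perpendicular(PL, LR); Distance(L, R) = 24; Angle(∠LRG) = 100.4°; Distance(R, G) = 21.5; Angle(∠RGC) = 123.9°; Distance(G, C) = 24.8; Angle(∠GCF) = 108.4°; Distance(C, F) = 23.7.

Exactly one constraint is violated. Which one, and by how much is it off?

Distance(C, F) = 23.7 — off by 6.60.

K = (0.00, 0.00) ✓; KU at -87.20° ✓; |KU| = 16.90 ✓; ∠KUP = 125.2° ✓; |UP| = 8.900 ✓; ∠(UP, PL) = 90.00° ✓; |PL| = 16.70 ✓; ∠(PL, LR) = 90.00° ✓; |LR| = 24.00 ✓; ∠LRG = 100.4° ✓; |RG| = 21.50 ✓; ∠RGC = 123.9° ✓; |GC| = 24.80 ✓; ∠GCF = 108.4° ✓; |CF| = 17.10 ✗.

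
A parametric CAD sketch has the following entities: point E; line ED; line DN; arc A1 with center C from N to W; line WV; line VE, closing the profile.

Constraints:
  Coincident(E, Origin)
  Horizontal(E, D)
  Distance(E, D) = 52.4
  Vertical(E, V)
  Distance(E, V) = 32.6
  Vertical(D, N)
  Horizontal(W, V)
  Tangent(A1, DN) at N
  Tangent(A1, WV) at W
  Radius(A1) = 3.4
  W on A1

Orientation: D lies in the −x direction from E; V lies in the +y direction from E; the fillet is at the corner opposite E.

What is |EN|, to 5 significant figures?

59.987

E is at the origin; ED is horizontal with |ED| = 52.4 and D on the −x side, so D = (-52.400, 0.0000). EV is vertical with |EV| = 32.6 and V on the +y side, so V = (0.0000, 32.600). The virtual corner opposite E is at (-52.400, 32.600). Since A1 is tangent to DN there, CN ⟂ DN and A1 meets WV tangentially, so CW is at right angles to WV, with radius 3.4, so the center C sits 3.4 in from both sides at C = (-49.000, 29.200). That places the tangent points at N = (-52.400, 29.200) on DN and W = (-49.000, 32.600) on WV. Then |EN| = |N − E| = 59.987.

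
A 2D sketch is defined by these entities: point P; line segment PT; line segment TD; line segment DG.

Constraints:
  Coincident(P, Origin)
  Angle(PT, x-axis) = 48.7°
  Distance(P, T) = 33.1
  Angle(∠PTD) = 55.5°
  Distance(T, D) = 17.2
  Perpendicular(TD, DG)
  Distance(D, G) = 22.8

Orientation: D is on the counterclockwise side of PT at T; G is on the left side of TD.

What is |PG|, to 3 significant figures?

4.74

P is at the origin; PT runs at 48.7° with length 33.1, so T = 33.1·(cos 48.7°, sin 48.7°) = (21.8, 24.9). ∠PTD = 55.5°, so TD runs at 48.7° + (180° − 55.5°) = 173° from the x-axis; with |TD| = 17.2, D = T + 17.2·(cos 173°, sin 173°) = (4.77, 26.9). TD is perpendicular to DG; with |DG| = 22.8 on the left of TD, G = D + 22.8·(-0.118, -0.993) = (2.07, 4.26). Then |PG| = |G − P| = 4.74.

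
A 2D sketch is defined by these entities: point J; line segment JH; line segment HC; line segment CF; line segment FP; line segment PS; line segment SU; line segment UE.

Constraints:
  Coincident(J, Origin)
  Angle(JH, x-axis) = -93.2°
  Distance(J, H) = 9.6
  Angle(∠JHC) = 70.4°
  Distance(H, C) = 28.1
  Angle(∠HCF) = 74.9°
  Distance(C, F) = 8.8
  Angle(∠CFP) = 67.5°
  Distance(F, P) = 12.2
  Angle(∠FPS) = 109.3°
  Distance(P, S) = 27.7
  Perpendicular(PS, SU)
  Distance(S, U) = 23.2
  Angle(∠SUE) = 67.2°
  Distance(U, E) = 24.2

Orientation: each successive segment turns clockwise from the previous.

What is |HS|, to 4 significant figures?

35.42

∠CFP = 67.5° gives FP at -60.40° from the x-axis; with |FP| = 12.2, P = (-15.01, -2.360). ∠FPS = 109.3° gives PS at -131.1° from the x-axis; with |PS| = 27.7, S = (-33.22, -23.23). Then |HS| = |S − H| = 35.42.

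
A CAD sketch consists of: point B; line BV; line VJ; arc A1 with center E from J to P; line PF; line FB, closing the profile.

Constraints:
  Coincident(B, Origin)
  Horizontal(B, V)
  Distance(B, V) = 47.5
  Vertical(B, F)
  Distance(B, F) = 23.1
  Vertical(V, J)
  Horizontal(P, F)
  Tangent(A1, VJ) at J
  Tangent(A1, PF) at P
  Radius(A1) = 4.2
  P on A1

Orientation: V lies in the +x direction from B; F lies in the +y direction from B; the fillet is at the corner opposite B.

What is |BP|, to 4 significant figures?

49.08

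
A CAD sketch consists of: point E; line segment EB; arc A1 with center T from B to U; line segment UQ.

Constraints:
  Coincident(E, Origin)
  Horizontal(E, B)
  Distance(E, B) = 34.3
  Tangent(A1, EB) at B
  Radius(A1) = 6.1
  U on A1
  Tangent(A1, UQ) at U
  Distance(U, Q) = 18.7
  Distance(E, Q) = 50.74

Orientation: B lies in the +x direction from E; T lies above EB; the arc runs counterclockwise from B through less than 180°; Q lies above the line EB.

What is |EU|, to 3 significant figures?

40.4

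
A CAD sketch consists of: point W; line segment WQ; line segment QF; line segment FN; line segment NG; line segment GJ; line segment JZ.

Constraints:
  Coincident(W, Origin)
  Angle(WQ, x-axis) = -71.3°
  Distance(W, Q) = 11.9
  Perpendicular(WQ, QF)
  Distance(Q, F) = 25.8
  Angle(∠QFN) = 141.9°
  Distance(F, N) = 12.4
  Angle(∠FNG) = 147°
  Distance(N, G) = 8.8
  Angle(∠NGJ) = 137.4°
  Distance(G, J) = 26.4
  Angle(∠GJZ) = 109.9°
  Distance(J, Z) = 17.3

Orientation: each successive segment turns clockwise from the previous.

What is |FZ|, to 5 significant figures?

41.884

W is at the origin; WQ runs at -71.3° with length 11.9, so Q = (3.8153, -11.272). WQ is perpendicular to QF, so QF runs at -161.30°; with |QF| = 25.8, F = (-20.623, -19.544). ∠QFN = 141.9° gives FN at 160.60° from the x-axis; with |FN| = 12.4, N = (-32.319, -15.425). ∠FNG = 147.0° gives NG at 127.60° from the x-axis; with |NG| = 8.8, G = (-37.688, -8.4527). ∠NGJ = 137.4° gives GJ at 85.000° from the x-axis; with |GJ| = 26.4, J = (-35.387, 17.847). ∠GJZ = 109.9° gives JZ at 14.900° from the x-axis; with |JZ| = 17.3, Z = (-18.669, 22.295). Then |FZ| = |Z − F| = 41.884.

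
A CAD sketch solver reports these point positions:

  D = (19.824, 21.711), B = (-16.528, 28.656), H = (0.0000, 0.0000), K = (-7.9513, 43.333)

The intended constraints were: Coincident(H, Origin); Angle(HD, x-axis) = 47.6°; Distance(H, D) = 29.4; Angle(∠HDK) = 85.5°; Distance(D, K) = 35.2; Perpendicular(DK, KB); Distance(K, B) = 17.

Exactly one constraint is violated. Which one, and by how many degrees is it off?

Perpendicular(DK, KB) — off by 7.60°.

H = (0.00, 0.00) ✓; HD at 47.60° ✓; |HD| = 29.40 ✓; ∠HDK = 85.50° ✓; |DK| = 35.20 ✓; ∠(DK, KB) = 97.60° ✗; |KB| = 17.00 ✓.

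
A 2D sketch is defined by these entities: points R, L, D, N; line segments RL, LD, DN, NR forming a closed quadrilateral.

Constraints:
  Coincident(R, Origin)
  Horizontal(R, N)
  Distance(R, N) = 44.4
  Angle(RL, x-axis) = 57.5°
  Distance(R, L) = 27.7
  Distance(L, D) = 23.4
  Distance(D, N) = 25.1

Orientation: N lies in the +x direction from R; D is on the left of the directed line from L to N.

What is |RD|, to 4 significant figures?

45.35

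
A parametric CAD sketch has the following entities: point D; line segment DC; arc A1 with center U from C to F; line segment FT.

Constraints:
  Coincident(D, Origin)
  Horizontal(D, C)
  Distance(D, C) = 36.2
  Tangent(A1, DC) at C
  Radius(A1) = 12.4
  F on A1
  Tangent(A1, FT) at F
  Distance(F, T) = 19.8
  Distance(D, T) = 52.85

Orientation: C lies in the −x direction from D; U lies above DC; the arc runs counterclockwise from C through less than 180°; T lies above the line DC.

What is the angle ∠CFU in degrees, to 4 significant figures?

25.44°

Checks: ∠(UC, CD) = 90.00° ✓; |UF| = 12.40 ✓; ∠(UF, FT) = 90.00° ✓; |FT| = 19.80 ✓; |DT| = 52.85 ✓.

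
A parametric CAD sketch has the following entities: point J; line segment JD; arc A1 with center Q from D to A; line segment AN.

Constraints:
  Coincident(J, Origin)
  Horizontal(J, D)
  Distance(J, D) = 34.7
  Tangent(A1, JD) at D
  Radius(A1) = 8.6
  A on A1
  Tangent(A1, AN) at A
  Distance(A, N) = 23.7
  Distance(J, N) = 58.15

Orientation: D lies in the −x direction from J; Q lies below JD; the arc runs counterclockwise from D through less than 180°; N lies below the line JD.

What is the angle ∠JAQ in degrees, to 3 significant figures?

28.1°

J is at the origin; JD is horizontal with |JD| = 34.7 and D on the −x side, so D = (-34.7, 0.00). A1 meets JD tangentially, so QD is at right angles to JD, so Q = D + (0, -8.6) = (-34.7, -8.60). Since QA ⟂ AN (tangency), |QN| = √(8.6² + 23.7²) = 25.2 regardless of where A sits on A1. So N lies on both circle(J, 58.15) and circle(Q, 25.2); the below-JD intersection is N = (-51.1, -27.7). A is the foot of the tangent from N: A = (-42.7, -5.57).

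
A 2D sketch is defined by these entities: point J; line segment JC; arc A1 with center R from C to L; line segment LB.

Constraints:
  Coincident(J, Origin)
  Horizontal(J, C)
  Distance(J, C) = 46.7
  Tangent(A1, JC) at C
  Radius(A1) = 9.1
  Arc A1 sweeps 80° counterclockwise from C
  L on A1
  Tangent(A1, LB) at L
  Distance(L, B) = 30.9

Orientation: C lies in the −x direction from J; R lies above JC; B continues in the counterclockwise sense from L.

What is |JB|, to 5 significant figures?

49.882

J is at the origin; J and C share the same y with |JC| = 46.7 and C on the −x side, so C = (-46.700, 0.0000). Since A1 is tangent to JC there, RC ⟂ JC, so R = C + (0, 9.1) = (-46.700, 9.1000). On A1, C sits at bearing -90° from R; an 80° counterclockwise sweep puts L at bearing -10°, so L = R + 9.1·(cos -10°, sin -10°) = (-37.738, 7.5198). Since A1 is tangent to LB there, RL ⟂ LB, so LB runs along (−sin -10°, cos -10°); with |LB| = 30.9, B = (-32.373, 37.950). Then |JB| = |B − J| = 49.882.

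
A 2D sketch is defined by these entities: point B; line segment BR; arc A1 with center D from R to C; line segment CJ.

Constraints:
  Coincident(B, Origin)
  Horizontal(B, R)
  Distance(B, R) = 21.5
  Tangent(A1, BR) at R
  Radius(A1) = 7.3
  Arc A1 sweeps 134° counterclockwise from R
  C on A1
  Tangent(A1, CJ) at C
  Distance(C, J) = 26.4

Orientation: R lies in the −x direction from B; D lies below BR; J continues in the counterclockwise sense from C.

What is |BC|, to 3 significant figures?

29.5

The tangent condition forces DR to be normal to BR, so D = R + (0, -7.3) = (-21.5, -7.30). On A1, R sits at bearing 90° from D; a 134° counterclockwise sweep puts C at bearing 224°, so C = D + 7.3·(cos 224°, sin 224°) = (-26.8, -12.4). Then |BC| = |C − B| = 29.5.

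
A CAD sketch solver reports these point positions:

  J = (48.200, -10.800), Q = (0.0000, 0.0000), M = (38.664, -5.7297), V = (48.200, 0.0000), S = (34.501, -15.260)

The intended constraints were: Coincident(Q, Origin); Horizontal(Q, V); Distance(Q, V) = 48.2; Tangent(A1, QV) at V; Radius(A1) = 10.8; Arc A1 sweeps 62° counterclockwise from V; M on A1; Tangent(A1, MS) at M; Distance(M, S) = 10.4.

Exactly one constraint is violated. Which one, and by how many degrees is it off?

Tangent(A1, MS) at M — off by 4.40°.

Q = (0.00, 0.00) ✓; Q.y = 0.00, V.y = 0.00 ✓; |QV| = 48.20 ✓; ∠(JV, VQ) = 90.00° ✓; |JV| = 10.80 ✓; bearing(J→M) − bearing(J→V) = 62.00° ✓; |JM| = 10.80 ✓; ∠(JM, MS) = 85.60° ✗; |MS| = 10.40 ✓.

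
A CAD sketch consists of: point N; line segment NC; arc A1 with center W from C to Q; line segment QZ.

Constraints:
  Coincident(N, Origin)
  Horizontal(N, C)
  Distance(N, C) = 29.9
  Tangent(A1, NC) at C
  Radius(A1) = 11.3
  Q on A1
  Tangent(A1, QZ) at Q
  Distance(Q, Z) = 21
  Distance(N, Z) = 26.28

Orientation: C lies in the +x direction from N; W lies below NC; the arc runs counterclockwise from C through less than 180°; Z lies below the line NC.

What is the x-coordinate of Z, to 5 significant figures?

9.9288

Checks: |WQ| = 11.30 ✓; ∠(WQ, QZ) = 90.00° ✓; |QZ| = 21.00 ✓; |NZ| = 26.28 ✓.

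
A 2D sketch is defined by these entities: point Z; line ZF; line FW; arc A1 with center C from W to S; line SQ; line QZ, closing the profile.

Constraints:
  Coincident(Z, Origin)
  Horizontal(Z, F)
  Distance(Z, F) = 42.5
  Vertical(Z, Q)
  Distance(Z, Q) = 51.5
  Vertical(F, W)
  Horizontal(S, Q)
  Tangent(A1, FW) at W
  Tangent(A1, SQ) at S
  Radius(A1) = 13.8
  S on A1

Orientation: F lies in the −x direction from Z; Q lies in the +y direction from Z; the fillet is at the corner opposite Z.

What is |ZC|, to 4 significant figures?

47.38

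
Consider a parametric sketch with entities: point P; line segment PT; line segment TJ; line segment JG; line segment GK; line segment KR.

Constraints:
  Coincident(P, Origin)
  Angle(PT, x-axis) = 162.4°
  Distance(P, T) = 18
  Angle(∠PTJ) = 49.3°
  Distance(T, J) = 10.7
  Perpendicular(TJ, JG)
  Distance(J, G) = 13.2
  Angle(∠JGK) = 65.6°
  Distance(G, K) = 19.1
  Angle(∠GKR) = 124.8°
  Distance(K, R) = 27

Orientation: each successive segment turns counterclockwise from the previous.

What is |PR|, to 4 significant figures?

41.96

P is at the origin; PT runs at 162.4° with length 18.0, so T = (-17.16, 5.443). ∠PTJ = 49.3° gives TJ at -66.90° from the x-axis; with |TJ| = 10.7, J = (-12.96, -4.399). TJ is perpendicular to JG, so JG runs at 23.10°; with |JG| = 13.2, G = (-0.8178, 0.7794). ∠JGK = 65.6° gives GK at 137.5° from the x-axis; with |GK| = 19.1, K = (-14.90, 13.68). ∠GKR = 124.8° gives KR at -167.3° from the x-axis; with |KR| = 27.0, R = (-41.24, 7.747). Then |PR| = |R − P| = 41.96.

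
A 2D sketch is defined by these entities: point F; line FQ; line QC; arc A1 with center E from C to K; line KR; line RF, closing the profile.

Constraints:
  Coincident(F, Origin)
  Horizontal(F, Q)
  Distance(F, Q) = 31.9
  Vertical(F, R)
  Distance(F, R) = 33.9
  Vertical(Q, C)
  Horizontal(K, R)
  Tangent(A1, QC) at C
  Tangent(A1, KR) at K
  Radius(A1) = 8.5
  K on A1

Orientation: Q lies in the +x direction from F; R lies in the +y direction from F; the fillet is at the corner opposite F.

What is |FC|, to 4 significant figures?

40.78

The virtual corner opposite F is at (31.90, 33.90). The tangent condition forces EC to be normal to QC and since A1 is tangent to KR there, EK ⟂ KR, with radius 8.5, so the center E sits 8.5 in from both sides at E = (23.40, 25.40). That places the tangent points at C = (31.90, 25.40) on QC and K = (23.40, 33.90) on KR. Then |FC| = |C − F| = 40.78.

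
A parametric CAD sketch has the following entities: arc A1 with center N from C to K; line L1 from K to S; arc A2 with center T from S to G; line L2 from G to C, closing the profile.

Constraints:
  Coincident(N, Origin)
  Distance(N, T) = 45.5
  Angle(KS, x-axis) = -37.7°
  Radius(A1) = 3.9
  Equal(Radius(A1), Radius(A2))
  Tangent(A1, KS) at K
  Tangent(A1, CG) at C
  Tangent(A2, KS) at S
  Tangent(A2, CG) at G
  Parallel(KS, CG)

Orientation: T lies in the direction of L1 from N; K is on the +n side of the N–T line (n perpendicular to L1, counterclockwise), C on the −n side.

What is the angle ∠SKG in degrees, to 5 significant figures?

9.7276°

The slot axis is L1's direction at -37.7°, so u = (cos -37.7°, sin -37.7°) = (0.79122, -0.61153) and n = (−sin -37.7°, cos -37.7°) = (0.61153, 0.79122). N is at the origin and T lies 45.5 along u from N, so T = 45.5·u = (36.001, -27.824). Tangency of A1 to both parallel lines with radius 3.9 puts K and C at N ± 3.9·n: K = (2.3850, 3.0858), C = (-2.3850, -3.0858). Equal radii place S and G the same way about T: S = T + 3.9·n = (38.386, -24.739), G = T − 3.9·n = (33.616, -30.910). Then cos ∠SKG = KS·KG / (|KS||KG|), giving 9.7276°.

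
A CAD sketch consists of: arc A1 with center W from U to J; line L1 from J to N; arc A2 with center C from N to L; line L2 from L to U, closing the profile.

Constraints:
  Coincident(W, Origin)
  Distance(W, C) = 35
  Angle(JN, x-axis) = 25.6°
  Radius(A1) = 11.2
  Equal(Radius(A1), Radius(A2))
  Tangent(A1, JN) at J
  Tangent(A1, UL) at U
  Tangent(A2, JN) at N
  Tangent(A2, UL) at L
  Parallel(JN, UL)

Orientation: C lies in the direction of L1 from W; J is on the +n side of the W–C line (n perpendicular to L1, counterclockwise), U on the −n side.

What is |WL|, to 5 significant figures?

36.748

Tangency of A1 to both parallel lines with radius 11.2 puts J and U at W ± 11.2·n: J = (-4.8394, 10.101), U = (4.8394, -10.101). Equal radii place N and L the same way about C: N = C + 11.2·n = (26.725, 25.224), L = C − 11.2·n = (36.403, 5.0225). Then |WL| = |L − W| = 36.748.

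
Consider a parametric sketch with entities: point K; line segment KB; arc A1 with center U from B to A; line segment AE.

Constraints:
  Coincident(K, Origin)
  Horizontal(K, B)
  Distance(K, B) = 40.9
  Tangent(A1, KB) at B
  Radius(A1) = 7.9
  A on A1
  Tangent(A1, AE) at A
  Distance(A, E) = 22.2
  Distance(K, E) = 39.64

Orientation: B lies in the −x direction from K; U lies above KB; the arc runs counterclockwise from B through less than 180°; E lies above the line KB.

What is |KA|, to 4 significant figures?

33.76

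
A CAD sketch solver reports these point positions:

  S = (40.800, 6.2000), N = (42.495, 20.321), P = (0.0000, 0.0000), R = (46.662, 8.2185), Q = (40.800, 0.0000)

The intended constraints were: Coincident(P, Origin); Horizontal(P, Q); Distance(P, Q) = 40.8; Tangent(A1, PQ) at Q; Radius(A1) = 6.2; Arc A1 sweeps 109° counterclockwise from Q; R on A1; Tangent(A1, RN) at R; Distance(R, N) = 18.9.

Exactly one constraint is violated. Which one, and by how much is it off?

Distance(R, N) = 18.9 — off by 6.10.

P = (0.00, 0.00) ✓; P.y = 0.00, Q.y = 0.00 ✓; |PQ| = 40.80 ✓; ∠(SQ, QP) = 90.00° ✓; |SQ| = 6.200 ✓; bearing(S→R) − bearing(S→Q) = 109.0° ✓; |SR| = 6.200 ✓; ∠(SR, RN) = 90.00° ✓; |RN| = 12.80 ✗.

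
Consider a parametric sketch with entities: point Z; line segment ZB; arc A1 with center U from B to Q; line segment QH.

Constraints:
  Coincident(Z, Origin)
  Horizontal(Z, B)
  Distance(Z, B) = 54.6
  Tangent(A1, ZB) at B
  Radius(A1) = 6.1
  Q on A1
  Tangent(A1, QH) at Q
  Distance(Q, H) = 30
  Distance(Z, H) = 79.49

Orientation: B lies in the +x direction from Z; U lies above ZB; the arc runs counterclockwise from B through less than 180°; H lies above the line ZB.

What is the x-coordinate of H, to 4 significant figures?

73.55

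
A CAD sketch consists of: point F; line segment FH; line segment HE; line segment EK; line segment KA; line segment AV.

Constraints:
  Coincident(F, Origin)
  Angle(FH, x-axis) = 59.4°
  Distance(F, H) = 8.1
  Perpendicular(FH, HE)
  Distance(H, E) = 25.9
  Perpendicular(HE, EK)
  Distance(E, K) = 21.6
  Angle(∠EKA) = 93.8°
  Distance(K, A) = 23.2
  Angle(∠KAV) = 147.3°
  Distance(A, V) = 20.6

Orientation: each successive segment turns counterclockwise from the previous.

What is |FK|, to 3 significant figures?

29.2

F is at the origin; FH runs at 59.4° with length 8.1, so H = (4.12, 6.97). The perpendicularity gives HE at right angles to FH, so HE runs at 149°; with |HE| = 25.9, E = (-18.2, 20.2). The perpendicularity gives EK at right angles to HE, so EK runs at -121°; with |EK| = 21.6, K = (-29.2, 1.56). Then |FK| = |K − F| = 29.2.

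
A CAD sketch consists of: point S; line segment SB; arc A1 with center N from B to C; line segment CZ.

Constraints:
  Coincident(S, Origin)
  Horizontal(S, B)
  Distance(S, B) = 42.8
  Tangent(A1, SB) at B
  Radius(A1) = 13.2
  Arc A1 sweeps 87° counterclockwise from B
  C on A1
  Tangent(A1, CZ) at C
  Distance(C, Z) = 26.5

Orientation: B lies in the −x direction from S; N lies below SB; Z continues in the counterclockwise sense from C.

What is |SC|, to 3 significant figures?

57.4

S is at the origin; S and B share the same y with |SB| = 42.8 and B on the −x side, so B = (-42.8, 0.00). A1 meets SB tangentially, so NB is at right angles to SB, so N = B + (0, -13.2) = (-42.8, -13.2). On A1, B sits at bearing 90° from N; an 87° counterclockwise sweep puts C at bearing 177°, so C = N + 13.2·(cos 177°, sin 177°) = (-56.0, -12.5). Then |SC| = |C − S| = 57.4.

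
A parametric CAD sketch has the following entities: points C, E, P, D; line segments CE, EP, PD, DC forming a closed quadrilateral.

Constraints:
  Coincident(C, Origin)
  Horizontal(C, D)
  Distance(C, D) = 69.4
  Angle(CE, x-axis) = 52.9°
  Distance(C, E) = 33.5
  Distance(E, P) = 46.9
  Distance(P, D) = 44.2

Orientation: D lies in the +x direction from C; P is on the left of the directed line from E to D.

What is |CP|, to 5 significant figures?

77.472

Checks: |EP| = 46.90 ✓; |PD| = 44.20 ✓.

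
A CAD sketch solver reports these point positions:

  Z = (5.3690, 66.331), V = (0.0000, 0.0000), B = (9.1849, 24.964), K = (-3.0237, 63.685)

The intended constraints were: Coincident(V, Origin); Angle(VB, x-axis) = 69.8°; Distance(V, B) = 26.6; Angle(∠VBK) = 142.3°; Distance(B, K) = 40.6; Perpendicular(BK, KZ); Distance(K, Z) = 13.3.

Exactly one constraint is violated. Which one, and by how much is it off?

Distance(K, Z) = 13.3 — off by 4.50.

V = (0.00, 0.00) ✓; VB at 69.80° ✓; |VB| = 26.60 ✓; ∠VBK = 142.3° ✓; |BK| = 40.60 ✓; ∠(BK, KZ) = 90.00° ✓; |KZ| = 8.800 ✗.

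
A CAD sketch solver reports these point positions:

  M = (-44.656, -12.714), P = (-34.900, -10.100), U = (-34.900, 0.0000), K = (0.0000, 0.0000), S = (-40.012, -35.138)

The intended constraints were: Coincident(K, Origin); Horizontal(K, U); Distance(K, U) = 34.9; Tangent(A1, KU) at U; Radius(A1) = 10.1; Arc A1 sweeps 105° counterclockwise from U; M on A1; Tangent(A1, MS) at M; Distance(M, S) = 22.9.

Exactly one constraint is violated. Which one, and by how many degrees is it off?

Tangent(A1, MS) at M — off by 3.30°.

K = (0.00, 0.00) ✓; K.y = 0.00, U.y = 0.00 ✓; |KU| = 34.90 ✓; ∠(PU, UK) = 90.00° ✓; |PU| = 10.10 ✓; bearing(P→M) − bearing(P→U) = 105.0° ✓; |PM| = 10.10 ✓; ∠(PM, MS) = 93.30° ✗; |MS| = 22.90 ✓.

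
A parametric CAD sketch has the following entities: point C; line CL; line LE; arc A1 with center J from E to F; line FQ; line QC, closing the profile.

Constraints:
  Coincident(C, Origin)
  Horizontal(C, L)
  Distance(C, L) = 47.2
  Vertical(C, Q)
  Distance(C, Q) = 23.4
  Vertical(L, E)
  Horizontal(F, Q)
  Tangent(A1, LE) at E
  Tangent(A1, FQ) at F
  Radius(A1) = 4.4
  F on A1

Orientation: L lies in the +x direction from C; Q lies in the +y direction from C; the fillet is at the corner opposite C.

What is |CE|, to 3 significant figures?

50.9

C is at the origin; CL is horizontal with |CL| = 47.2 and L on the +x side, so L = (47.2, 0.00). C and Q share the same x with |CQ| = 23.4 and Q on the +y side, so Q = (0.00, 23.4). The virtual corner opposite C is at (47.2, 23.4). A1 meets LE tangentially, so JE is at right angles to LE and the tangent condition forces JF to be normal to FQ, with radius 4.4, so the center J sits 4.4 in from both sides at J = (42.8, 19.0). That places the tangent points at E = (47.2, 19.0) on LE and F = (42.8, 23.4) on FQ. Then |CE| = |E − C| = 50.9.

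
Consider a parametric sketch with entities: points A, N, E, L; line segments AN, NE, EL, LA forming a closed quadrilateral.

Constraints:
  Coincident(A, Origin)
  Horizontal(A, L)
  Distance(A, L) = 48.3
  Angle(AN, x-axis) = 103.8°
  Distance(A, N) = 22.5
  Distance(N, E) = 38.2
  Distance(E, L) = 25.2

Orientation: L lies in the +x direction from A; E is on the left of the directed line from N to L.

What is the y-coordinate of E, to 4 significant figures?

19.85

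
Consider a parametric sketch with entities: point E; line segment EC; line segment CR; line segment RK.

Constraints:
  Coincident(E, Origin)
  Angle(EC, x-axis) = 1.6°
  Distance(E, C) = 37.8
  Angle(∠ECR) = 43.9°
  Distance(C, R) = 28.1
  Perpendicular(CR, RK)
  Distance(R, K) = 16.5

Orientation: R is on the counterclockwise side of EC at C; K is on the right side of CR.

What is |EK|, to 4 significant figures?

42.72

E is at the origin; EC runs at 1.6° with length 37.8, so C = 37.8·(cos 1.6°, sin 1.6°) = (37.79, 1.055). ∠ECR = 43.9°, so CR runs at 1.6° + (180° − 43.9°) = 137.7° from the x-axis; with |CR| = 28.1, R = C + 28.1·(cos 137.7°, sin 137.7°) = (17.00, 19.97). The perpendicularity gives RK at right angles to CR; with |RK| = 16.5 on the right of CR, K = R + 16.5·(0.6730, 0.7396) = (28.11, 32.17). Then |EK| = |K − E| = 42.72.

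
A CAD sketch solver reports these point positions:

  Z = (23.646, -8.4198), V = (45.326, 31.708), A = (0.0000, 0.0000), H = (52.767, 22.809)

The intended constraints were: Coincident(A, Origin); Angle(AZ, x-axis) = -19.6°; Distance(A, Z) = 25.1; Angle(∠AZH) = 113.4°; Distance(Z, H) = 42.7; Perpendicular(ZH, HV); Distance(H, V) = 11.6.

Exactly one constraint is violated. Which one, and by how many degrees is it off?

Perpendicular(ZH, HV) — off by 7.10°.

A = (0.00, 0.00) ✓; AZ at -19.60° ✓; |AZ| = 25.10 ✓; ∠AZH = 113.4° ✓; |ZH| = 42.70 ✓; ∠(ZH, HV) = 82.90° ✗; |HV| = 11.60 ✓.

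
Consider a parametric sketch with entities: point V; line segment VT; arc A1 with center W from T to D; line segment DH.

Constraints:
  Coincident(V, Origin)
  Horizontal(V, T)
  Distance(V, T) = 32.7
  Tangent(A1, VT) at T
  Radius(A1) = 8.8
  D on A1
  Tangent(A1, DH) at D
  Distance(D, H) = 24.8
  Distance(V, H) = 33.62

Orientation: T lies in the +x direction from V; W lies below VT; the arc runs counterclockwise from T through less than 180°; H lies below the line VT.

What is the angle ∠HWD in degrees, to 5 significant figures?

70.463°

Checks: V.y = 0.00, T.y = 0.00 ✓; |VT| = 32.70 ✓; |WD| = 8.800 ✓; ∠(WD, DH) = 90.00° ✓; |DH| = 24.80 ✓; |VH| = 33.62 ✓.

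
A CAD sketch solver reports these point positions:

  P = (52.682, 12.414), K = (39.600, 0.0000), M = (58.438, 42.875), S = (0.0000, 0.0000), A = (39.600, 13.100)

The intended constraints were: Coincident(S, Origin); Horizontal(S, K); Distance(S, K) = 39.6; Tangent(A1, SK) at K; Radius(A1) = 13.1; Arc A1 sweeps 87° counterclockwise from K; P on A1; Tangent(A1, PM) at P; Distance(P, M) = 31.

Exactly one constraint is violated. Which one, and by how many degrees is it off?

Tangent(A1, PM) at P — off by 7.70°.

S = (0.00, 0.00) ✓; S.y = 0.00, K.y = 0.00 ✓; |SK| = 39.60 ✓; ∠(AK, KS) = 90.00° ✓; |AK| = 13.10 ✓; bearing(A→P) − bearing(A→K) = 87.00° ✓; |AP| = 13.10 ✓; ∠(AP, PM) = 97.70° ✗; |PM| = 31.00 ✓.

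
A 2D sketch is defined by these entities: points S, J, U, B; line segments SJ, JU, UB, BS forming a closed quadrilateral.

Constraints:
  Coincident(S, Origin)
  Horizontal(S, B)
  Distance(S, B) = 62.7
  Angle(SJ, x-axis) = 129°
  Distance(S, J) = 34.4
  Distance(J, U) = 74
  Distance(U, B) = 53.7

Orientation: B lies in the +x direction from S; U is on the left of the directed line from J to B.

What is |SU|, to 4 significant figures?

70.53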